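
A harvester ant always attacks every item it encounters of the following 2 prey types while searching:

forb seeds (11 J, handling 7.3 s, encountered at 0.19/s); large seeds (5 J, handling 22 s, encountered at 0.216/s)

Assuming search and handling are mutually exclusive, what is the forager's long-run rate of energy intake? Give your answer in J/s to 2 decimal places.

0.44 J/s

R = Σλ_iE_i / (1 + Σλ_ih_i)
Numerator: 0.19×11 + 0.216×5 = 3.17
Denominator: 1 + 0.19×7.3 + 0.216×22 = 7.139
R = 3.17/7.139 = 0.444 J/s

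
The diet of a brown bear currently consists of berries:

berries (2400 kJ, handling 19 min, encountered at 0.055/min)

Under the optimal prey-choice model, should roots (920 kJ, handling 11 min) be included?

On berries alone, R = ΣλE/(1+Σλh) = 132/2.045 = 64.55 kJ/min.
Profitability of roots: 920/11 = 83.64 kJ/min.
Since 83.64 > R, including roots increases the long-run rate.

Yes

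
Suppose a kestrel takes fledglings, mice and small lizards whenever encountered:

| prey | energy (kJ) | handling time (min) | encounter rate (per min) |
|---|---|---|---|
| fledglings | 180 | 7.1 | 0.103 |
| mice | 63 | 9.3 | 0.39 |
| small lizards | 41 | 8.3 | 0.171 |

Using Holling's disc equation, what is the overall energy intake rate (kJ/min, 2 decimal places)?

7.40 kJ/min

R = (0.103×180 + 0.39×63 + 0.171×41) / (1 + 0.103×7.1 + 0.39×9.3 + 0.171×8.3) = 50.12/6.778 = 7.395 kJ/min.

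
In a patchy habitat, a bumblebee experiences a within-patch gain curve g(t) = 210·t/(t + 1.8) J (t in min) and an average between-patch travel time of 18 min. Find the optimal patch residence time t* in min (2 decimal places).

By the marginal value theorem, leave when the instantaneous gain rate g'(t) equals the habitat-wide average g(t)/(T + t).
g'(t) = 210·1.8/(t + 1.8)². Setting 210·1.8/(t+1.8)² = 210t/[(t+1.8)(18+t)] gives 1.8(18+t) = t(t+1.8), so t² = 1.8×18 = 32.4.
t* = √32.4 = 5.692 min.

5.69 min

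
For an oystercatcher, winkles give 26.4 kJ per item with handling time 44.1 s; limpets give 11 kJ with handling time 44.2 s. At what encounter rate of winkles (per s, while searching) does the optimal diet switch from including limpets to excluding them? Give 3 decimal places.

The zero-one rule: include limpets iff E₂/h₂ > λE₁/(1+λh₁). Equality gives the switch point.
λE₁h₂ = E₂ + λE₂h₁ ⇒ λ = E₂/(E₁h₂ − E₂h₁) = 11/(1167 − 485.1) = 0.01613 per s.

0.016 per s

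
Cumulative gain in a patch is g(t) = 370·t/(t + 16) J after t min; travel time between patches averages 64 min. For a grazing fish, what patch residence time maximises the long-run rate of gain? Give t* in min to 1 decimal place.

Maximise g(t)/(T+t): set derivative to zero → g'(t)(T+t) = g(t).
g'(t) = 370·16/(t + 16)². Setting 370·16/(t+16)² = 370t/[(t+16)(64+t)] gives 16(64+t) = t(t+16), so t² = 16×64 = 1024.
t* = √1024 = 32 min.

32.0 min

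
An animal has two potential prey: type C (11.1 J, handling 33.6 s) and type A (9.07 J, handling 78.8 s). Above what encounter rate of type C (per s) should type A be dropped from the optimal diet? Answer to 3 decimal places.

Drop type A once their profitability E₂/h₂ falls below the rate achievable on type C alone: E₂/h₂ = λE₁/(1 + λh₁).
Solve for λ: λE₁h₂ = E₂(1 + λh₁) → λ(E₁h₂ − E₂h₁) = E₂ → λ = E₂/(E₁h₂ − E₂h₁).
λ = 9.07/(11.1×78.8 − 9.07×33.6) = 9.07/569.9 = 0.01591 per s.

0.016 per s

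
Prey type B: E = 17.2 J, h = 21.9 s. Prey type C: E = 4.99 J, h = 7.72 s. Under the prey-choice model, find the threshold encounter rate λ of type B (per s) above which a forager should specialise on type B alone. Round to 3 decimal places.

0.212 per s

Drop type C once their profitability E₂/h₂ falls below the rate achievable on type B alone: E₂/h₂ = λE₁/(1 + λh₁).
Solve for λ: λE₁h₂ = E₂(1 + λh₁) → λ(E₁h₂ − E₂h₁) = E₂ → λ = E₂/(E₁h₂ − E₂h₁).
λ = 4.99/(17.2×7.72 − 4.99×21.9) = 4.99/23.5 = 0.2123 per s.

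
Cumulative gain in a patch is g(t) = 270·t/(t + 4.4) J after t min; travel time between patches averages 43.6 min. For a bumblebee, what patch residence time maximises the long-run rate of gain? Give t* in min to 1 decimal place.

Maximise g(t)/(T+t): set derivative to zero → g'(t)(T+t) = g(t).
g'(t) = 270·4.4/(t + 4.4)². Setting 270·4.4/(t+4.4)² = 270t/[(t+4.4)(43.6+t)] gives 4.4(43.6+t) = t(t+4.4), so t² = 4.4×43.6 = 191.8.
t* = √191.8 = 13.85 min.

13.9 min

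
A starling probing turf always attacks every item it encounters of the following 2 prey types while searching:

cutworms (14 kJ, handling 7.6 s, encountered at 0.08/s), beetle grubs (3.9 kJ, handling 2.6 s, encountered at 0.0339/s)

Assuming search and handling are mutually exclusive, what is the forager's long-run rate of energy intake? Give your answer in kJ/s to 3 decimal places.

0.738 kJ/s

R = (0.08×14 + 0.0339×3.9) / (1 + 0.08×7.6 + 0.0339×2.6) = 1.252/1.696 = 0.7383 kJ/s.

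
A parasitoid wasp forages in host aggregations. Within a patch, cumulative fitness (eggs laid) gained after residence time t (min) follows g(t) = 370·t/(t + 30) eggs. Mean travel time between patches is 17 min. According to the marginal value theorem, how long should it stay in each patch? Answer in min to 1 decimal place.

Maximise g(t)/(T+t): set derivative to zero → g'(t)(T+t) = g(t).
g'(t) = 370·30/(t + 30)². Setting 370·30/(t+30)² = 370t/[(t+30)(17+t)] gives 30(17+t) = t(t+30), so t² = 30×17 = 510.
t* = √510 = 22.58 min.

22.6 min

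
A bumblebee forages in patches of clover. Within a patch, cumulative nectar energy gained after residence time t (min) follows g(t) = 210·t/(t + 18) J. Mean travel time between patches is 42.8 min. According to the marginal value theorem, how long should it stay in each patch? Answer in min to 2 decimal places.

27.76 min

By the marginal value theorem, leave when the instantaneous gain rate g'(t) equals the habitat-wide average g(t)/(T + t).
g'(t) = 210·18/(t + 18)². Setting 210·18/(t+18)² = 210t/[(t+18)(42.8+t)] gives 18(42.8+t) = t(t+18), so t² = 18×42.8 = 770.4.
t* = √770.4 = 27.76 min.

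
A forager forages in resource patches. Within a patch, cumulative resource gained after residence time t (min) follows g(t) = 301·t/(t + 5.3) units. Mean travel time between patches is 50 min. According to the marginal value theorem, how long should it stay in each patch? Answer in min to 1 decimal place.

By the marginal value theorem, leave when the instantaneous gain rate g'(t) equals the habitat-wide average g(t)/(T + t).
g'(t) = 301·5.3/(t + 5.3)². Setting 301·5.3/(t+5.3)² = 301t/[(t+5.3)(50+t)] gives 5.3(50+t) = t(t+5.3), so t² = 5.3×50 = 265.
t* = √265 = 16.28 min.

16.3 min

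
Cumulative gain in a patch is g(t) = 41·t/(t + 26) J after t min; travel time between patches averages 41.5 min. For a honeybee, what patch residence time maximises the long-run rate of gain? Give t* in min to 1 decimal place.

Optimal t* satisfies g'(t*) = g(t*)/(T + t*).
g'(t) = 41·26/(t + 26)². Setting 41·26/(t+26)² = 41t/[(t+26)(41.5+t)] gives 26(41.5+t) = t(t+26), so t² = 26×41.5 = 1079.
t* = √1079 = 32.85 min.

32.8 min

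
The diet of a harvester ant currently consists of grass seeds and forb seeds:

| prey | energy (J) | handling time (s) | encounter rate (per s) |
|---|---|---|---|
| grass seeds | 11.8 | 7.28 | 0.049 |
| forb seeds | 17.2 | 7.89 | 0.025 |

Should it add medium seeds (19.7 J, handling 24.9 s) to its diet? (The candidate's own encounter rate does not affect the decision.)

Yes

Intake rate on the current diet: R = (0.049×11.8 + 0.025×17.2) / (1 + 0.049×7.28 + 0.025×7.89) = 1.008/1.554 = 0.6488 J/s.
medium seeds: E/h = 19.7/24.9 = 0.7912 J/s.
Since 0.7912 > R, including medium seeds increases the long-run rate.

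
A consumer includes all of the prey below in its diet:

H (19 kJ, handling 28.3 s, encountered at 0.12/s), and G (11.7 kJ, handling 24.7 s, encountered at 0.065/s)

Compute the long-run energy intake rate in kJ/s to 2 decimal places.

0.51 kJ/s

Energy encountered per unit search time: 0.12×19 + 0.065×11.7 = 3.04 kJ/s.
Handling time per unit search time: 0.12×28.3 + 0.065×24.7 = 5.002.
Rate = 3.04/(1 + 5.002) = 0.5066 kJ/s.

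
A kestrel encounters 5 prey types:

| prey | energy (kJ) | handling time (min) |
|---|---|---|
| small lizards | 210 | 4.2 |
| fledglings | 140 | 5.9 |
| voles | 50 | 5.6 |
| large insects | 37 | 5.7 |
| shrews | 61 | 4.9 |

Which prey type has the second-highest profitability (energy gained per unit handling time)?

In descending order of E/h:
small lizards: 210/4.2 = 50 kJ/min
fledglings: 140/5.9 = 23.7 kJ/min
shrews: 61/4.9 = 12.4 kJ/min
voles: 50/5.6 = 8.93 kJ/min
large insects: 37/5.7 = 6.49 kJ/min

fledglings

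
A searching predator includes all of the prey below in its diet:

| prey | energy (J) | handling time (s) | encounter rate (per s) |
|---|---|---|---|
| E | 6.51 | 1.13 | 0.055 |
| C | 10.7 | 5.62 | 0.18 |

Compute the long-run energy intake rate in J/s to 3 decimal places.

1.101 J/s

R = Σλ_iE_i / (1 + Σλ_ih_i)
Numerator: 0.055×6.51 + 0.18×10.7 = 2.284
Denominator: 1 + 0.055×1.13 + 0.18×5.62 = 2.074
R = 2.284/2.074 = 1.101 J/s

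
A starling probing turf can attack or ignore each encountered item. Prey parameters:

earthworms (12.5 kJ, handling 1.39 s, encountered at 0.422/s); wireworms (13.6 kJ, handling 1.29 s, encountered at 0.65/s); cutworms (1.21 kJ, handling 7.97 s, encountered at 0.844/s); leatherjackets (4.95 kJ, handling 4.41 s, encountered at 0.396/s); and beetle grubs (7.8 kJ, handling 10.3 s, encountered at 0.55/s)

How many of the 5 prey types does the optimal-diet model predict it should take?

2

E/h in descending order: wireworms 10.5, earthworms 8.99, leatherjackets 1.12, beetle grubs 0.757, cutworms 0.152 kJ/s. The optimal diet is the largest prefix of this list for which every included type satisfies E_i/h_i > R on the types above it.
Rate on top 1: 4.808. earthworms: 8.99 > 4.808 → include.
Rate on top 2: 5.82. leatherjackets: 1.12 < 5.82 → exclude; stop.
Optimal diet: wireworms, earthworms — 2 of 5 types.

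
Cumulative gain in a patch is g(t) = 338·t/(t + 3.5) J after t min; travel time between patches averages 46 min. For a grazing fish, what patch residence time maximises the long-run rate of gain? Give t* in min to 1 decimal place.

12.7 min

By the marginal value theorem, leave when the instantaneous gain rate g'(t) equals the habitat-wide average g(t)/(T + t).
g'(t) = 338·3.5/(t + 3.5)². Setting 338·3.5/(t+3.5)² = 338t/[(t+3.5)(46+t)] gives 3.5(46+t) = t(t+3.5), so t² = 3.5×46 = 161.
t* = √161 = 12.69 min.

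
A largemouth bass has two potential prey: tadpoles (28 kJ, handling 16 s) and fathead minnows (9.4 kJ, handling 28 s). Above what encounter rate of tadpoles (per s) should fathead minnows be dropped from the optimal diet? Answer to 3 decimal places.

The zero-one rule: include fathead minnows iff E₂/h₂ > λE₁/(1+λh₁). Equality gives the switch point.
λE₁h₂ = E₂ + λE₂h₁ ⇒ λ = E₂/(E₁h₂ − E₂h₁) = 9.4/(784 − 150.4) = 0.01484 per s.

0.015 per s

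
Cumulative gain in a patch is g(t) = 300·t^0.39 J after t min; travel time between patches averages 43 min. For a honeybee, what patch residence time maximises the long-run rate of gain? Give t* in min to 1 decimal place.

Optimal t* satisfies g'(t*) = g(t*)/(T + t*).
g'(t) = 0.39·300·t^-0.61. Setting 0.39·300·t^-0.61 = 300·t^0.39/(43+t) gives 0.39(43+t) = t, so 0.61·t = 0.39×43.
t* = 0.39×43/0.61 = 27.49 min.

27.5 min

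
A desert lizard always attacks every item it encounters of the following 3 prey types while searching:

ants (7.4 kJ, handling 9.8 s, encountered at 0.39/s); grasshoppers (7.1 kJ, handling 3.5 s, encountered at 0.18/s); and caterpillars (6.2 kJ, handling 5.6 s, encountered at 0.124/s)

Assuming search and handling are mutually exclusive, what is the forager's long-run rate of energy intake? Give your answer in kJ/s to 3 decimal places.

R = (0.39×7.4 + 0.18×7.1 + 0.124×6.2) / (1 + 0.39×9.8 + 0.18×3.5 + 0.124×5.6) = 4.933/6.146 = 0.8026 kJ/s.

0.803 kJ/s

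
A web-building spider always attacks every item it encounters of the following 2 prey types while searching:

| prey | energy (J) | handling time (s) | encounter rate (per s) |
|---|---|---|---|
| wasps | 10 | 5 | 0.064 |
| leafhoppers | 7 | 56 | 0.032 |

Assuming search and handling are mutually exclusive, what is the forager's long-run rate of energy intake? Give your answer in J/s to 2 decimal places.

0.28 J/s

Energy encountered per unit search time: 0.064×10 + 0.032×7 = 0.864 J/s.
Handling time per unit search time: 0.064×5 + 0.032×56 = 2.112.
Rate = 0.864/(1 + 2.112) = 0.2776 J/s.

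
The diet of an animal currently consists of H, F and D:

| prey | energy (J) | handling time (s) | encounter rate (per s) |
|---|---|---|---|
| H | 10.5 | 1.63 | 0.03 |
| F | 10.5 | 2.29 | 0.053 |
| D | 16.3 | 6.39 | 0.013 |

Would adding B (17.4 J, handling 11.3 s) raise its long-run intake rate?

Yes

Current rate: (0.03×10.5 + 0.053×10.5 + 0.013×16.3)/(1 + 0.03×1.63 + 0.053×2.29 + 0.013×6.39) = 0.8644 J/s.
Profitability of B: 17.4/11.3 = 1.54 J/s.
Since 1.54 > R, including B increases the long-run rate.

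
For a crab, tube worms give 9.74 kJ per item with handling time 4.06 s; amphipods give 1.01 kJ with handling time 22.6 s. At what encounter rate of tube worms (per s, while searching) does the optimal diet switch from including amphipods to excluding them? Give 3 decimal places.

0.005 per s

The zero-one rule: include amphipods iff E₂/h₂ > λE₁/(1+λh₁). Equality gives the switch point.
λE₁h₂ = E₂ + λE₂h₁ ⇒ λ = E₂/(E₁h₂ − E₂h₁) = 1.01/(220.1 − 4.101) = 0.004675 per s.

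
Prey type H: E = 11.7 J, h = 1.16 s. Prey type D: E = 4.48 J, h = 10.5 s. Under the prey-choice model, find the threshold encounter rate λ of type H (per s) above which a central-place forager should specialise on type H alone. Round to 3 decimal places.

0.038 per s

At the threshold, the rate on type H alone equals the profitability of type D: λ·11.7/(1 + λ·1.16) = 4.48/10.5 = 0.4267.
Rearranging, λ(11.7 − 0.4267×1.16) = 0.4267, so λ = 0.4267/11.21 = 0.03808 per s.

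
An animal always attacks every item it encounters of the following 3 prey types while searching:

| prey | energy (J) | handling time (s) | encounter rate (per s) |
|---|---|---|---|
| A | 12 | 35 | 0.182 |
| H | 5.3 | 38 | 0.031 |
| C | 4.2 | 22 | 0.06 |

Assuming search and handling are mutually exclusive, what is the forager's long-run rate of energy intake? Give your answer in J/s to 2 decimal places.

0.26 J/s

R = (0.182×12 + 0.031×5.3 + 0.06×4.2) / (1 + 0.182×35 + 0.031×38 + 0.06×22) = 2.6/9.868 = 0.2635 J/s.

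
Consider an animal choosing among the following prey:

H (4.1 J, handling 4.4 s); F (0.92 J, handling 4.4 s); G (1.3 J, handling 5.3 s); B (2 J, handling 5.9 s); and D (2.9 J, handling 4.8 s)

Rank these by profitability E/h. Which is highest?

H

Profitability E/h (J/s): H = 4.1/4.4 = 0.932, F = 0.92/4.4 = 0.209, G = 1.3/5.3 = 0.245, B = 2/5.9 = 0.339, D = 2.9/4.8 = 0.604.
Ranked: H > D > B > G > F.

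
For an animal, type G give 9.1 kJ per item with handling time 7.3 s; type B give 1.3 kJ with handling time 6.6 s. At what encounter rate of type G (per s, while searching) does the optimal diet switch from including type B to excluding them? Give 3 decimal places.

Drop type B once their profitability E₂/h₂ falls below the rate achievable on type G alone: E₂/h₂ = λE₁/(1 + λh₁).
Solve for λ: λE₁h₂ = E₂(1 + λh₁) → λ(E₁h₂ − E₂h₁) = E₂ → λ = E₂/(E₁h₂ − E₂h₁).
λ = 1.3/(9.1×6.6 − 1.3×7.3) = 1.3/50.57 = 0.02571 per s.

0.026 per s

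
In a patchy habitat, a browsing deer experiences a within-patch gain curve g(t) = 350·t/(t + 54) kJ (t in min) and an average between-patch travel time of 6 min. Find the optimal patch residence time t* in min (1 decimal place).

18.0 min

Optimal t* satisfies g'(t*) = g(t*)/(T + t*).
g'(t) = 350·54/(t + 54)². Setting 350·54/(t+54)² = 350t/[(t+54)(6+t)] gives 54(6+t) = t(t+54), so t² = 54×6 = 324.
t* = √324 = 18 min.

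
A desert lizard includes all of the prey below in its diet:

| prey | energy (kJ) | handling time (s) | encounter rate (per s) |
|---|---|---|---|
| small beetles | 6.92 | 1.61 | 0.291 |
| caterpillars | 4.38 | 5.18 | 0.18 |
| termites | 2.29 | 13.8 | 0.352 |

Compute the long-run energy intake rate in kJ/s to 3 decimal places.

0.497 kJ/s

R = (0.291×6.92 + 0.18×4.38 + 0.352×2.29) / (1 + 0.291×1.61 + 0.18×5.18 + 0.352×13.8) = 3.608/7.259 = 0.4971 kJ/s.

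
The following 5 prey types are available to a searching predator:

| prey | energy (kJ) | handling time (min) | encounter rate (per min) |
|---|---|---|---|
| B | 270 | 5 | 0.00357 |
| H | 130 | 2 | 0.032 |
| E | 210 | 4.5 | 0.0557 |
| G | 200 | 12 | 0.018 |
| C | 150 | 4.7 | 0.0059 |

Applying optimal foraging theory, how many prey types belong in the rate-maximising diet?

5

E/h in descending order: H 65, B 54, E 46.7, C 31.9, G 16.7 kJ/min. The optimal diet is the largest prefix of this list for which every included type satisfies E_i/h_i > R on the types above it.
Rate on top 1: 3.91. B: 54 > 3.91 → include.
Rate on top 2: 4.736. E: 46.7 > 4.736 → include.
Rate on top 3: 12.62. C: 31.9 > 12.62 → include.
Rate on top 4: 13.02. G: 16.7 > 13.02 → include.
Optimal diet: H, B, E, C, G — 5 of 5 types.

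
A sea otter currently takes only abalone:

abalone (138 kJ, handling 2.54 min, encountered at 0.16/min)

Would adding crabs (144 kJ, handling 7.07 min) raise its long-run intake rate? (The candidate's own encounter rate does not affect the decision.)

Intake rate on the current diet: R = (0.16×138) / (1 + 0.16×2.54) = 22.08/1.406 = 15.7 kJ/min.
Profitability of crabs: 144/7.07 = 20.37 kJ/min.
20.37 > 15.7, so adding crabs raises the average — include it.

Yes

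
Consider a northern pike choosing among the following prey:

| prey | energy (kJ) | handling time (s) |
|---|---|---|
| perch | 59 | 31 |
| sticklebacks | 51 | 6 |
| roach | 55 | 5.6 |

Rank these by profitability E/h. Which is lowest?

Profitability E/h (kJ/s): perch = 59/31 = 1.9, sticklebacks = 51/6 = 8.5, roach = 55/5.6 = 9.82.
Ranked: roach > sticklebacks > perch.

perch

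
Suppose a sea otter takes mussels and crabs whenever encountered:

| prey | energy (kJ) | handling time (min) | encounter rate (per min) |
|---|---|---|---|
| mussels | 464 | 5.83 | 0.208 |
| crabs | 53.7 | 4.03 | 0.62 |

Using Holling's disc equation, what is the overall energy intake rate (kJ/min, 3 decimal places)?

27.552 kJ/min

R = (0.208×464 + 0.62×53.7) / (1 + 0.208×5.83 + 0.62×4.03) = 129.8/4.711 = 27.55 kJ/min.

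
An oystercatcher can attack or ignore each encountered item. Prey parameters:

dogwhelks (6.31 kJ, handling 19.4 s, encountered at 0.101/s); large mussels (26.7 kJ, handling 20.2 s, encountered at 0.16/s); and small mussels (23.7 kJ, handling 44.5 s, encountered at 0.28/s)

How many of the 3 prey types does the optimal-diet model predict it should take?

1

E/h in descending order: large mussels 1.32, small mussels 0.533, dogwhelks 0.325 kJ/s. The optimal diet is the largest prefix of this list for which every included type satisfies E_i/h_i > R on the types above it.
Rate on top 1: 1.009. small mussels: 0.533 < 1.009 → exclude; stop.
Optimal diet: large mussels — 1 of 3 types.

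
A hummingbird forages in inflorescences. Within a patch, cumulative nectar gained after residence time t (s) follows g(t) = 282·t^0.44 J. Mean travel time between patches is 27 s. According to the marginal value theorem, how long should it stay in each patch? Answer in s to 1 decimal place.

Maximise g(t)/(T+t): set derivative to zero → g'(t)(T+t) = g(t).
g'(t) = 0.44·282·t^-0.56. Setting 0.44·282·t^-0.56 = 282·t^0.44/(27+t) gives 0.44(27+t) = t, so 0.56·t = 0.44×27.
t* = 0.44×27/0.56 = 21.21 s.

21.2 s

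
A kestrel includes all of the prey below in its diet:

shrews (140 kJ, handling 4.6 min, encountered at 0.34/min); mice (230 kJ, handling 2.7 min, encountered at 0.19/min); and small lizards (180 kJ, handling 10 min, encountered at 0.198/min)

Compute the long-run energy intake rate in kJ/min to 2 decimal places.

R = Σλ_iE_i / (1 + Σλ_ih_i)
Numerator: 0.34×140 + 0.19×230 + 0.198×180 = 126.9
Denominator: 1 + 0.34×4.6 + 0.19×2.7 + 0.198×10 = 5.057
R = 126.9/5.057 = 25.1 kJ/min

25.10 kJ/min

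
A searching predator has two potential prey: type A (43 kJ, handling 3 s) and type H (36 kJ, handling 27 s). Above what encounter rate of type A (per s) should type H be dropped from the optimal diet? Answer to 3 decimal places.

0.034 per s

At the threshold, the rate on type A alone equals the profitability of type H: λ·43/(1 + λ·3) = 36/27 = 1.333.
Rearranging, λ(43 − 1.333×3) = 1.333, so λ = 1.333/39 = 0.03419 per s.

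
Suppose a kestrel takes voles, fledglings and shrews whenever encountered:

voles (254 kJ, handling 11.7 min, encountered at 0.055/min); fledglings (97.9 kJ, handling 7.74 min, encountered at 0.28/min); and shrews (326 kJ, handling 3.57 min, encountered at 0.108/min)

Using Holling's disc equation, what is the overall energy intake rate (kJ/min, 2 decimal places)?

18.25 kJ/min

R = Σλ_iE_i / (1 + Σλ_ih_i)
Numerator: 0.055×254 + 0.28×97.9 + 0.108×326 = 76.59
Denominator: 1 + 0.055×11.7 + 0.28×7.74 + 0.108×3.57 = 4.196
R = 76.59/4.196 = 18.25 kJ/min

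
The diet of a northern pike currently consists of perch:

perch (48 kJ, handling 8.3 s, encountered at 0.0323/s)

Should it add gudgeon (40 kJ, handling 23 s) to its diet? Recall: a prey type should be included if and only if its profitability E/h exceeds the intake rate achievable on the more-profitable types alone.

Intake rate on the current diet: R = (0.0323×48) / (1 + 0.0323×8.3) = 1.55/1.268 = 1.223 kJ/s.
gudgeon: E/h = 40/23 = 1.739 kJ/s.
Since 1.739 > R, including gudgeon increases the long-run rate.

Yes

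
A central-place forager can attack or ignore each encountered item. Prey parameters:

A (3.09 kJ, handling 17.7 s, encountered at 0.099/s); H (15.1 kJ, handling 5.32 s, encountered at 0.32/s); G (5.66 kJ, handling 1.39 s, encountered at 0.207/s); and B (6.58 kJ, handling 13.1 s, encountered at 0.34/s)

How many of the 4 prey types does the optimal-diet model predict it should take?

2

E/h in descending order: G 4.07, H 2.84, B 0.502, A 0.175 kJ/s. The optimal diet is the largest prefix of this list for which every included type satisfies E_i/h_i > R on the types above it.
Rate on top 1: 0.9098. H: 2.84 > 0.9098 → include.
Rate on top 2: 2.008. B: 0.502 < 2.008 → exclude; stop.
Optimal diet: G, H — 2 of 4 types.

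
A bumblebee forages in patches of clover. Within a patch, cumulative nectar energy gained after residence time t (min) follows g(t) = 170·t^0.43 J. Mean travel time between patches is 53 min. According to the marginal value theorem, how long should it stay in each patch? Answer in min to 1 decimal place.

40.0 min

Optimal t* satisfies g'(t*) = g(t*)/(T + t*).
g'(t) = 0.43·170·t^-0.57. Setting 0.43·170·t^-0.57 = 170·t^0.43/(53+t) gives 0.43(53+t) = t, so 0.57·t = 0.43×53.
t* = 0.43×53/0.57 = 39.98 min.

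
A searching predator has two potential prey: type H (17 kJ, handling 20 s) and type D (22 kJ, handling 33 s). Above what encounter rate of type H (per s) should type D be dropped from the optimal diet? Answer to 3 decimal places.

0.182 per s

At the threshold, the rate on type H alone equals the profitability of type D: λ·17/(1 + λ·20) = 22/33 = 0.6667.
Rearranging, λ(17 − 0.6667×20) = 0.6667, so λ = 0.6667/3.667 = 0.1818 per s.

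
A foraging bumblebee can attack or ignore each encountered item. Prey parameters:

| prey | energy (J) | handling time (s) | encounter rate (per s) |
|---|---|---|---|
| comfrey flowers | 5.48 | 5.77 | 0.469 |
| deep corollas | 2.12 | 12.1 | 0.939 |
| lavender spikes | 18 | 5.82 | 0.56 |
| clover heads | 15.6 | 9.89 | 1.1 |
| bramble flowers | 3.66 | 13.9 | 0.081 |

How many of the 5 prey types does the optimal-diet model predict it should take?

Profitabilities (E/h, J/s): lavender spikes 3.09, clover heads 1.58, comfrey flowers 0.95, bramble flowers 0.263, deep corollas 0.175. Add prey in this order while the next type's profitability exceeds the intake rate on those already taken.
Rate on top 1: 2.367. clover heads: 1.58 < 2.367 → exclude; stop.
Optimal diet: lavender spikes — 1 of 5 types.

1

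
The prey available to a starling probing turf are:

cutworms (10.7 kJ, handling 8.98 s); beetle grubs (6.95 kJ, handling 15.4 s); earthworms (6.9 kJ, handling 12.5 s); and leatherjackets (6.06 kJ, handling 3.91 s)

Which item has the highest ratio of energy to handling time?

leatherjackets

In descending order of E/h:
leatherjackets: 6.06/3.91 = 1.55 kJ/s
cutworms: 10.7/8.98 = 1.19 kJ/s
earthworms: 6.9/12.5 = 0.552 kJ/s
beetle grubs: 6.95/15.4 = 0.451 kJ/s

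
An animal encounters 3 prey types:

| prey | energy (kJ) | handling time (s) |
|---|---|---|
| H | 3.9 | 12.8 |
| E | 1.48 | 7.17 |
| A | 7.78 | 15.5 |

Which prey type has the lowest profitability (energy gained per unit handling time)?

E

Profitability E/h (kJ/s): H = 3.9/12.8 = 0.305, E = 1.48/7.17 = 0.206, A = 7.78/15.5 = 0.502.
Ranked: A > H > E.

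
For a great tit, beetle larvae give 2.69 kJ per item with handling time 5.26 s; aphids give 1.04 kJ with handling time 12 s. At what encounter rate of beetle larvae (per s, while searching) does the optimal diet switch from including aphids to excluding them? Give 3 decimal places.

At the threshold, the rate on beetle larvae alone equals the profitability of aphids: λ·2.69/(1 + λ·5.26) = 1.04/12 = 0.08667.
Rearranging, λ(2.69 − 0.08667×5.26) = 0.08667, so λ = 0.08667/2.234 = 0.03879 per s.

0.039 per s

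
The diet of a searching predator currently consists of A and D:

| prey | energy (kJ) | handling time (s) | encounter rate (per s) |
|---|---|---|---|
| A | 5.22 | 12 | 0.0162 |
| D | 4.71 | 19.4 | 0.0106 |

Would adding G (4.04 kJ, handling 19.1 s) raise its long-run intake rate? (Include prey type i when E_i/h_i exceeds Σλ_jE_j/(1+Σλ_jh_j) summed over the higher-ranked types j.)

Yes

On A and D alone, R = ΣλE/(1+Σλh) = 0.1345/1.4 = 0.09606 kJ/s.
G: E/h = 4.04/19.1 = 0.2115 kJ/s.
0.2115 > 0.09606, so adding G raises the average — include it.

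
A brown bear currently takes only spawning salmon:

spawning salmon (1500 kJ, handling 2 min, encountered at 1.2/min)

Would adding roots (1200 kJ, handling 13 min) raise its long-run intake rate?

No

Current rate: (1.2×1500)/(1 + 1.2×2) = 529.4 kJ/min.
Profitability of roots: 1200/13 = 92.31 kJ/min.
92.31 < 529.4, so adding roots would lower the average — exclude it.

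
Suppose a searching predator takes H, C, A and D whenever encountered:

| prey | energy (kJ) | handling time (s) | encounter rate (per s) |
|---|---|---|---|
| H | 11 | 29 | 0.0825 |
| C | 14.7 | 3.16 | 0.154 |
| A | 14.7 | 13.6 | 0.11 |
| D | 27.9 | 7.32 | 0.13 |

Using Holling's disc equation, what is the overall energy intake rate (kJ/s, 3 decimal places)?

R = Σλ_iE_i / (1 + Σλ_ih_i)
Numerator: 0.0825×11 + 0.154×14.7 + 0.11×14.7 + 0.13×27.9 = 8.415
Denominator: 1 + 0.0825×29 + 0.154×3.16 + 0.11×13.6 + 0.13×7.32 = 6.327
R = 8.415/6.327 = 1.33 kJ/s

1.330 kJ/s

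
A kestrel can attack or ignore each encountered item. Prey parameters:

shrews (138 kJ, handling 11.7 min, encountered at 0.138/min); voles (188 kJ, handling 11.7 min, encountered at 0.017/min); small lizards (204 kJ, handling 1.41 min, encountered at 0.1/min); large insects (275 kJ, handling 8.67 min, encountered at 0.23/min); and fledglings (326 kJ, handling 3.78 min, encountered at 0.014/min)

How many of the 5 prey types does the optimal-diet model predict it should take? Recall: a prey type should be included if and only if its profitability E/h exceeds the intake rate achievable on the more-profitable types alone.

3

E/h in descending order: small lizards 145, fledglings 86.2, large insects 31.7, voles 16.1, shrews 11.8 kJ/min. The optimal diet is the largest prefix of this list for which every included type satisfies E_i/h_i > R on the types above it.
Rate on top 1: 17.88. fledglings: 86.2 > 17.88 → include.
Rate on top 2: 20.91. large insects: 31.7 > 20.91 → include.
Rate on top 3: 27.67. voles: 16.1 < 27.67 → exclude; stop.
Optimal diet: small lizards, fledglings, large insects — 3 of 5 types.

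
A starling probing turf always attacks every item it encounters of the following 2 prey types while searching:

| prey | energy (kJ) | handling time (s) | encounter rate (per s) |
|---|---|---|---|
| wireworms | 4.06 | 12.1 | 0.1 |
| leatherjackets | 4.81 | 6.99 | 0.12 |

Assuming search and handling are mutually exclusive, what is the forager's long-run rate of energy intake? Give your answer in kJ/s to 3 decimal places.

0.322 kJ/s

R = Σλ_iE_i / (1 + Σλ_ih_i)
Numerator: 0.1×4.06 + 0.12×4.81 = 0.9832
Denominator: 1 + 0.1×12.1 + 0.12×6.99 = 3.049
R = 0.9832/3.049 = 0.3225 kJ/s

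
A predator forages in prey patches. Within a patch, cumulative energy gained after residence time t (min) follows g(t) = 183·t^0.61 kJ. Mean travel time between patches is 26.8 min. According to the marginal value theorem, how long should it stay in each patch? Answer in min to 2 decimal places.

41.92 min

Optimal t* satisfies g'(t*) = g(t*)/(T + t*).
g'(t) = 0.61·183·t^-0.39. Setting 0.61·183·t^-0.39 = 183·t^0.61/(26.8+t) gives 0.61(26.8+t) = t, so 0.39·t = 0.61×26.8.
t* = 0.61×26.8/0.39 = 41.92 min.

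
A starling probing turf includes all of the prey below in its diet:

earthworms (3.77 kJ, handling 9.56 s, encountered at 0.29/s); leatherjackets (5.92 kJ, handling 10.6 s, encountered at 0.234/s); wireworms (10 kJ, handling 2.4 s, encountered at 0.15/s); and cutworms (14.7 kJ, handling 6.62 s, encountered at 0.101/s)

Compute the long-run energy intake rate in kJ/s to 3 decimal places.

0.750 kJ/s

Energy encountered per unit search time: 0.29×3.77 + 0.234×5.92 + 0.15×10 + 0.101×14.7 = 5.463 kJ/s.
Handling time per unit search time: 0.29×9.56 + 0.234×10.6 + 0.15×2.4 + 0.101×6.62 = 6.281.
Rate = 5.463/(1 + 6.281) = 0.7503 kJ/s.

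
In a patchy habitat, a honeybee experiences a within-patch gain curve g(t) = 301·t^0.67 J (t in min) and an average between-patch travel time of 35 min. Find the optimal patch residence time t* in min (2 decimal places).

71.06 min

By the marginal value theorem, leave when the instantaneous gain rate g'(t) equals the habitat-wide average g(t)/(T + t).
g'(t) = 0.67·301·t^-0.33. Setting 0.67·301·t^-0.33 = 301·t^0.67/(35+t) gives 0.67(35+t) = t, so 0.33·t = 0.67×35.
t* = 0.67×35/0.33 = 71.06 min.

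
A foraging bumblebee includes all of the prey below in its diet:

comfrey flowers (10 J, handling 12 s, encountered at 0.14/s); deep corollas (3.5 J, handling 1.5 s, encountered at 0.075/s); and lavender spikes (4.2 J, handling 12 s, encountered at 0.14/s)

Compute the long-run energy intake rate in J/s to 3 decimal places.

R = (0.14×10 + 0.075×3.5 + 0.14×4.2) / (1 + 0.14×12 + 0.075×1.5 + 0.14×12) = 2.251/4.473 = 0.5032 J/s.

0.503 J/s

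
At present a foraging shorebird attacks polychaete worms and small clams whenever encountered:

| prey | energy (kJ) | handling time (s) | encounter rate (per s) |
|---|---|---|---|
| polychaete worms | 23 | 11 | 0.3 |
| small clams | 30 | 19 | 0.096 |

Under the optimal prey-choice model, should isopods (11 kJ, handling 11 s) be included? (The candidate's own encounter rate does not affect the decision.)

On polychaete worms and small clams alone, R = ΣλE/(1+Σλh) = 9.78/6.124 = 1.597 kJ/s.
isopods: E/h = 11/11 = 1 kJ/s.
1 < 1.597, so adding isopods would lower the average — exclude it.

No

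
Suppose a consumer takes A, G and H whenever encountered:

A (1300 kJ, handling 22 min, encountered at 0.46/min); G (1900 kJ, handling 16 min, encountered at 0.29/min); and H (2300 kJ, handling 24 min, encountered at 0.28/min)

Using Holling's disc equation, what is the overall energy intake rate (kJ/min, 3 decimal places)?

R = (0.46×1300 + 0.29×1900 + 0.28×2300) / (1 + 0.46×22 + 0.29×16 + 0.28×24) = 1793/22.48 = 79.76 kJ/min.

79.760 kJ/min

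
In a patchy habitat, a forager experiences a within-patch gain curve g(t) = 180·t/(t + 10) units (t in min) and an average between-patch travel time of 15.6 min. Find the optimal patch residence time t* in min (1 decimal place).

Optimal t* satisfies g'(t*) = g(t*)/(T + t*).
g'(t) = 180·10/(t + 10)². Setting 180·10/(t+10)² = 180t/[(t+10)(15.6+t)] gives 10(15.6+t) = t(t+10), so t² = 10×15.6 = 156.
t* = √156 = 12.49 min.

12.5 min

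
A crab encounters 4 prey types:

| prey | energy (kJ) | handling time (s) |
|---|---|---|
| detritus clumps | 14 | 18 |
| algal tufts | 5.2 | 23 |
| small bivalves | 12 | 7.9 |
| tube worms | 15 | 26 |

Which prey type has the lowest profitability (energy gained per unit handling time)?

algal tufts

In descending order of E/h:
small bivalves: 12/7.9 = 1.52 kJ/s
detritus clumps: 14/18 = 0.778 kJ/s
tube worms: 15/26 = 0.577 kJ/s
algal tufts: 5.2/23 = 0.226 kJ/s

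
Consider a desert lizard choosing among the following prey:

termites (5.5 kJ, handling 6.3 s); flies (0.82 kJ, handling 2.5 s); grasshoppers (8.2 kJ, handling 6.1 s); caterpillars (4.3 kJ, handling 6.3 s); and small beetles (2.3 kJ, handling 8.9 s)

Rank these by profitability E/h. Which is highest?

In descending order of E/h:
grasshoppers: 8.2/6.1 = 1.34 kJ/s
termites: 5.5/6.3 = 0.873 kJ/s
caterpillars: 4.3/6.3 = 0.683 kJ/s
flies: 0.82/2.5 = 0.328 kJ/s
small beetles: 2.3/8.9 = 0.258 kJ/s

grasshoppers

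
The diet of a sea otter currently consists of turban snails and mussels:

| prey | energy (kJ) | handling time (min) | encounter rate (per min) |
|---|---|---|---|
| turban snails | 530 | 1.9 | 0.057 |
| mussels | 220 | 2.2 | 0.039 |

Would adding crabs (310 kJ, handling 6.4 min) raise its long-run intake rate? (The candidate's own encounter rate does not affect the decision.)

On turban snails and mussels alone, R = ΣλE/(1+Σλh) = 38.79/1.194 = 32.48 kJ/min.
crabs: E/h = 310/6.4 = 48.44 kJ/min.
48.44 > 32.48, so adding crabs raises the average — include it.

Yes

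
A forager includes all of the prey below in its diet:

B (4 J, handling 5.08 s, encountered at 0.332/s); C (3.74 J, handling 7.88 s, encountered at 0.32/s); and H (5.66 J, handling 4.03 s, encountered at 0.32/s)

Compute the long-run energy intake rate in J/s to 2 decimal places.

R = (0.332×4 + 0.32×3.74 + 0.32×5.66) / (1 + 0.332×5.08 + 0.32×7.88 + 0.32×4.03) = 4.336/6.498 = 0.6673 J/s.

0.67 J/s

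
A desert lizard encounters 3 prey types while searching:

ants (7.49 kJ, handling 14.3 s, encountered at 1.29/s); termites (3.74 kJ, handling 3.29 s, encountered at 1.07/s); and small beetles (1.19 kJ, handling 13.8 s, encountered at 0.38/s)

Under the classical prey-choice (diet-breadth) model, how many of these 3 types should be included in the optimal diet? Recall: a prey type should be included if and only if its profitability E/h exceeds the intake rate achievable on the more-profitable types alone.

1

Rank by E/h (kJ/s): termites 1.14, ants 0.524, small beetles 0.0862. Include each in turn until the next type's E/h falls below the running intake rate.
Rate on top 1: 0.8853. ants: 0.524 < 0.8853 → exclude; stop.
Optimal diet: termites — 1 of 3 types.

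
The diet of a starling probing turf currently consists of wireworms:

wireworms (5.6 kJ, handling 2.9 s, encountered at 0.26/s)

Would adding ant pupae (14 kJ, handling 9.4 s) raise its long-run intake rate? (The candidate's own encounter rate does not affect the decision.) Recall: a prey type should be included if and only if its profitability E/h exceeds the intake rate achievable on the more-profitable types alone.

Yes

Current rate: (0.26×5.6)/(1 + 0.26×2.9) = 0.8301 kJ/s.
Profitability of ant pupae: 14/9.4 = 1.489 kJ/s.
Since 1.489 > R, including ant pupae increases the long-run rate.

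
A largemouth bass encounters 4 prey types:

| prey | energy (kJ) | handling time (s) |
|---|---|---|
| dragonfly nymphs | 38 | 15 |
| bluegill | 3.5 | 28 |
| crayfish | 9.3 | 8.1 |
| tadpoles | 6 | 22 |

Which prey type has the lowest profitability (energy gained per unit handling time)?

Profitability E/h (kJ/s): dragonfly nymphs = 38/15 = 2.53, bluegill = 3.5/28 = 0.125, crayfish = 9.3/8.1 = 1.15, tadpoles = 6/22 = 0.273.
Ranked: dragonfly nymphs > crayfish > tadpoles > bluegill.

bluegill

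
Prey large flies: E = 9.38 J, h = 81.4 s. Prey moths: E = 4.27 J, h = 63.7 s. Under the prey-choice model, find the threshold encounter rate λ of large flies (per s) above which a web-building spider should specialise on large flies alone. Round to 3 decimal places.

At the threshold, the rate on large flies alone equals the profitability of moths: λ·9.38/(1 + λ·81.4) = 4.27/63.7 = 0.06703.
Rearranging, λ(9.38 − 0.06703×81.4) = 0.06703, so λ = 0.06703/3.924 = 0.01708 per s.

0.017 per s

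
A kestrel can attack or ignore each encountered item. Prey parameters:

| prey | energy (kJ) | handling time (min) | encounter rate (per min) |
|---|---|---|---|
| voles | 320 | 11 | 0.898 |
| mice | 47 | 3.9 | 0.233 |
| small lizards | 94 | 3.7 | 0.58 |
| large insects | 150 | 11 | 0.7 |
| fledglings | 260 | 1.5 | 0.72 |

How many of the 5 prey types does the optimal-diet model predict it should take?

1

E/h in descending order: fledglings 173, voles 29.1, small lizards 25.4, large insects 13.6, mice 12.1 kJ/min. The optimal diet is the largest prefix of this list for which every included type satisfies E_i/h_i > R on the types above it.
Rate on top 1: 90. voles: 29.1 < 90 → exclude; stop.
Optimal diet: fledglings — 1 of 5 types.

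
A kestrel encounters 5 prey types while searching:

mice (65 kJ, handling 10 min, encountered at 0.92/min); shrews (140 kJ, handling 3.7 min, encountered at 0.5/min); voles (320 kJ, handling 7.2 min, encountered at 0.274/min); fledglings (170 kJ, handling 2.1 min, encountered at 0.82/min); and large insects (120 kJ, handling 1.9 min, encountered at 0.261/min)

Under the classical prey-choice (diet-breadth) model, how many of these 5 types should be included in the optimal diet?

Profitabilities (E/h, kJ/min): fledglings 81, large insects 63.2, voles 44.4, shrews 37.8, mice 6.5. Add prey in this order while the next type's profitability exceeds the intake rate on those already taken.
Rate on top 1: 51.21. large insects: 63.2 > 51.21 → include.
Rate on top 2: 53.05. voles: 44.4 < 53.05 → exclude; stop.
Optimal diet: fledglings, large insects — 2 of 5 types.

2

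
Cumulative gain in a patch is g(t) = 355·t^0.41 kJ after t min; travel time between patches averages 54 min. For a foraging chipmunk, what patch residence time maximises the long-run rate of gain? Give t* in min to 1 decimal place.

Maximise g(t)/(T+t): set derivative to zero → g'(t)(T+t) = g(t).
g'(t) = 0.41·355·t^-0.59. Setting 0.41·355·t^-0.59 = 355·t^0.41/(54+t) gives 0.41(54+t) = t, so 0.59·t = 0.41×54.
t* = 0.41×54/0.59 = 37.53 min.

37.5 min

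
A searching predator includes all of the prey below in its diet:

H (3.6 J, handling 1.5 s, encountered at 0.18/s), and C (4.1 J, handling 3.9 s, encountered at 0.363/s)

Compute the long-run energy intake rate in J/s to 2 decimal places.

0.80 J/s

R = (0.18×3.6 + 0.363×4.1) / (1 + 0.18×1.5 + 0.363×3.9) = 2.136/2.686 = 0.7954 J/s.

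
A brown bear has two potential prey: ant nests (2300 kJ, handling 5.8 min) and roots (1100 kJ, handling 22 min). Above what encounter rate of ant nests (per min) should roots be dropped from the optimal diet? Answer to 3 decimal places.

Drop roots once their profitability E₂/h₂ falls below the rate achievable on ant nests alone: E₂/h₂ = λE₁/(1 + λh₁).
Solve for λ: λE₁h₂ = E₂(1 + λh₁) → λ(E₁h₂ − E₂h₁) = E₂ → λ = E₂/(E₁h₂ − E₂h₁).
λ = 1100/(2300×22 − 1100×5.8) = 1100/4.422e+04 = 0.02488 per min.

0.025 per min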